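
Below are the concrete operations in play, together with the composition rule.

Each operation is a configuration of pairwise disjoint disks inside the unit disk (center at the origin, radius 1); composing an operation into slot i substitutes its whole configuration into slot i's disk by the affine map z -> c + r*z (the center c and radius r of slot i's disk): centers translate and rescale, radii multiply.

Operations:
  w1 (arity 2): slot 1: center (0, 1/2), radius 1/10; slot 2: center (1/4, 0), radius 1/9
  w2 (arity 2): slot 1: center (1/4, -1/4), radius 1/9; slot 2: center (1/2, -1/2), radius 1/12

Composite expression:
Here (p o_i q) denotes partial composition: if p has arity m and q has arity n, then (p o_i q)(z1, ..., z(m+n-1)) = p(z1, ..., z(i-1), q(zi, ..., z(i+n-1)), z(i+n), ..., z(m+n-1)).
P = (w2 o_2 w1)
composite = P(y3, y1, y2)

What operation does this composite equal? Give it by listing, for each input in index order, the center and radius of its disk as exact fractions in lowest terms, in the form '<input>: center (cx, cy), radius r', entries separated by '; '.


Follow each y-input down from w2: c' goes to c + r*c', radius to r*r'.
for y3, the 1-step affine chain lands on center (1/4, -1/4), radius 1/9
for y1, the 2-step affine chain lands on center (1/2, -11/24), radius 1/120
for y2, the 2-step affine chain lands on center (25/48, -1/2), radius 1/108

y1: center (1/2, -11/24), radius 1/120; y2: center (25/48, -1/2), radius 1/108; y3: center (1/4, -1/4), radius 1/9


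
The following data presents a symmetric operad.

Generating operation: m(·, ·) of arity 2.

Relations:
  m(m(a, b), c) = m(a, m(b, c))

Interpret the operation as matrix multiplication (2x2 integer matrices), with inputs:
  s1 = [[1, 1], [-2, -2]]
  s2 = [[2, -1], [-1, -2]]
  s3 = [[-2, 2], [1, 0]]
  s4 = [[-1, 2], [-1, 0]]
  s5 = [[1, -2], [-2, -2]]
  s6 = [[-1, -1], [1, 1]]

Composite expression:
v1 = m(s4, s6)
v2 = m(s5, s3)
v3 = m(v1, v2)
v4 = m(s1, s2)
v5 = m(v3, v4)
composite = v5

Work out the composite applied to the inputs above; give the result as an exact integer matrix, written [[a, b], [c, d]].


m(s4, s6) = [[3, 3], [1, 1]]
m(s5, s3) = [[-4, 2], [2, -4]]
m(m(s4, s6), m(s5, s3)) = [[-6, -6], [-2, -2]]
m(s1, s2) = [[1, -3], [-2, 6]]
m(m(m(s4, s6), m(s5, s3)), m(s1, s2)) = [[6, -18], [2, -6]]

[[6, -18], [2, -6]]


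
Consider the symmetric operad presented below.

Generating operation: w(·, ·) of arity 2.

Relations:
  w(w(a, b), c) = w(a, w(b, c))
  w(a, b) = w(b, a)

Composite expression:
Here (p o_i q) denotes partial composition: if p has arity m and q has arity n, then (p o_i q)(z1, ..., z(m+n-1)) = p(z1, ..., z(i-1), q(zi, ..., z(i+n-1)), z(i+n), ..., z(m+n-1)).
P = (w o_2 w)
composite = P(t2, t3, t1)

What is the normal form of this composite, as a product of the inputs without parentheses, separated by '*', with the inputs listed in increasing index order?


t1 * t2 * t3

Both nesting and order wash out for w; what remains is which t's occur.
w(t3, t1) flattens to t3 * t1
w(t2, w(t3, t1)) flattens to t2 * t3 * t1
the factors in increasing index order: t1 * t2 * t3


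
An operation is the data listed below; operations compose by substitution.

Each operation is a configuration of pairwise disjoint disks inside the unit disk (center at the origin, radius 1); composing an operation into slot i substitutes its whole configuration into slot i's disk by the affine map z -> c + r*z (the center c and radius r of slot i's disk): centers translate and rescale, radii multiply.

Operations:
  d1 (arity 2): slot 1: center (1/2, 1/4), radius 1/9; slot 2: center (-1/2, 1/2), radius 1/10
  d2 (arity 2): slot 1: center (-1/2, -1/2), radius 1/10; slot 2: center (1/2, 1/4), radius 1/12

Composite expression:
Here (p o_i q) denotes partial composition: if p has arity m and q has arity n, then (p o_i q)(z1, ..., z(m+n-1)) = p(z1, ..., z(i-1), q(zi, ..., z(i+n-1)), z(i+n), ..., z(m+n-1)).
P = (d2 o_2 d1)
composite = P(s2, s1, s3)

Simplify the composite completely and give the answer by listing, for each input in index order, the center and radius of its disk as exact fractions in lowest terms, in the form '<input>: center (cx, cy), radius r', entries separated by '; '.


Each s-disk chains the slot maps above it in d2; radii multiply.
tracing s2 down its 1-map path: center (-1/2, -1/2), radius 1/10
tracing s1 down its 2-map path: center (13/24, 13/48), radius 1/108
tracing s3 down its 2-map path: center (11/24, 7/24), radius 1/120

s1: center (13/24, 13/48), radius 1/108; s2: center (-1/2, -1/2), radius 1/10; s3: center (11/24, 7/24), radius 1/120


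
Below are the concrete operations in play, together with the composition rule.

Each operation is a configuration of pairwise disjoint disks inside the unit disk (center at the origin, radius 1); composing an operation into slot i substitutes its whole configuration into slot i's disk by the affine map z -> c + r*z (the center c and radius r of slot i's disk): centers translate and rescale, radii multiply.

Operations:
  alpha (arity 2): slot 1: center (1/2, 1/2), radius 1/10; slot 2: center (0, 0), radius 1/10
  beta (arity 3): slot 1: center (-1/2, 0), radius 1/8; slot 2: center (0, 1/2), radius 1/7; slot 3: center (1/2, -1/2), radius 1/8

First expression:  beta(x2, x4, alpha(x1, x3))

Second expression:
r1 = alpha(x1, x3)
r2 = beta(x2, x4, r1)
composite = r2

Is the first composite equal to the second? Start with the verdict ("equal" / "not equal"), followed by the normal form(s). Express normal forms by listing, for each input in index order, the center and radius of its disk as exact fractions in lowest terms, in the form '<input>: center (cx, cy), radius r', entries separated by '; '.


equal — both sides give x1: center (9/16, -7/16), radius 1/80; x2: center (-1/2, 0), radius 1/8; x3: center (1/2, -1/2), radius 1/80; x4: center (0, 1/2), radius 1/7

The first composite normalizes to x1: center (9/16, -7/16), radius 1/80; x2: center (-1/2, 0), radius 1/8; x3: center (1/2, -1/2), radius 1/80; x4: center (0, 1/2), radius 1/7
The second composite normalizes to x1: center (9/16, -7/16), radius 1/80; x2: center (-1/2, 0), radius 1/8; x3: center (1/2, -1/2), radius 1/80; x4: center (0, 1/2), radius 1/7
One common form — equal.


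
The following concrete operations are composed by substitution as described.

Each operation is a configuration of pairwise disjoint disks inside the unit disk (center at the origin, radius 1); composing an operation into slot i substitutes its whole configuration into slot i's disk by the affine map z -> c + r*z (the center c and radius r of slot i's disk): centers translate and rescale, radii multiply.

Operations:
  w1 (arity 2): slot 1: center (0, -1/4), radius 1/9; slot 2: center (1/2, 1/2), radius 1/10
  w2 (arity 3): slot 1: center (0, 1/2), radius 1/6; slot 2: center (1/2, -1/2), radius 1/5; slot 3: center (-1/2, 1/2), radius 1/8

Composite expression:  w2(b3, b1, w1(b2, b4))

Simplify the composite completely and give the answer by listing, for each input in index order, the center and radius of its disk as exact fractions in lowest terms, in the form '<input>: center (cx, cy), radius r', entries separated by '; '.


b1: center (1/2, -1/2), radius 1/5; b2: center (-1/2, 15/32), radius 1/72; b3: center (0, 1/2), radius 1/6; b4: center (-7/16, 9/16), radius 1/80

Follow each b-input down from w2: c' goes to c + r*c', radius to r*r'.
b3: after 1 affine step, its disk has center (0, 1/2), radius 1/6
b1: after 1 affine step, its disk has center (1/2, -1/2), radius 1/5
b2: after 2 affine steps, its disk has center (-1/2, 15/32), radius 1/72
b4: after 2 affine steps, its disk has center (-7/16, 9/16), radius 1/80


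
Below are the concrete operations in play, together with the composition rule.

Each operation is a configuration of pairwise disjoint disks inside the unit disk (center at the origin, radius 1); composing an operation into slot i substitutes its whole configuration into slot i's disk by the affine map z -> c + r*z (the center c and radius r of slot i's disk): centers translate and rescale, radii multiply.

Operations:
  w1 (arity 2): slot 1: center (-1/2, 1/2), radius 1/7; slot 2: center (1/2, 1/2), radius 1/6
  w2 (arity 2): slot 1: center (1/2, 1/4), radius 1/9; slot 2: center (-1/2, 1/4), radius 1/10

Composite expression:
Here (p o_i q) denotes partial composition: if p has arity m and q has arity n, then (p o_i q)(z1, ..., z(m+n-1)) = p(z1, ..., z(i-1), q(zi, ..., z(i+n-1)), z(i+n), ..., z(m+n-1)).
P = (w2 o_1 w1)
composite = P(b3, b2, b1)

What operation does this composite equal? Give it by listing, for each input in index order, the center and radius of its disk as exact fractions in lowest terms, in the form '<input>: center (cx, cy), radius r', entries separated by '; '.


b1: center (-1/2, 1/4), radius 1/10; b2: center (5/9, 11/36), radius 1/54; b3: center (4/9, 11/36), radius 1/63


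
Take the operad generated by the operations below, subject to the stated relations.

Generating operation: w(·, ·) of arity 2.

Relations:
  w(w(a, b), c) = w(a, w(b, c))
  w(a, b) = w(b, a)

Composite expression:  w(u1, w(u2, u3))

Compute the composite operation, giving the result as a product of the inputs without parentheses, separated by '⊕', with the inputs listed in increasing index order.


u1 ⊕ u2 ⊕ u3

Any arrangement under w is one operation, so sort the u-inputs.
w(u2, u3) reduces to u2 ⊕ u3
w(u1, w(u2, u3)) reduces to u1 ⊕ u2 ⊕ u3
rearranged into index order: u1 ⊕ u2 ⊕ u3


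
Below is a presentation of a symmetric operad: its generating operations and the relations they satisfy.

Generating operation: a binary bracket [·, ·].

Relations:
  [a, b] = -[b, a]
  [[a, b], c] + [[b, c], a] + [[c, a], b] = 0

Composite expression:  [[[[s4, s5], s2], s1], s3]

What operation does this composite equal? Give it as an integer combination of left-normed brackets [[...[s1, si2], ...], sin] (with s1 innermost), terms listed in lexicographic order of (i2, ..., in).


[[[[s1, s2], s4], s5], s3] - [[[[s1, s2], s5], s4], s3] - [[[[s1, s4], s5], s2], s3] + [[[[s1, s5], s4], s2], s3]

Antisymmetry and Jacobi reduce to s1-anchored left-normed brackets.
Composite bracket: [[[[s4, s5], s2], s1], s3]
Full expansion: 16 signed words from ab - ba (2^4 = 16).
Keep just the words that open with s1:
  s1s2s4s5s3 appears with sign +1, giving the term +[[[[s1, s2], s4], s5], s3]
  s1s2s5s4s3 appears with sign -1, giving the term -[[[[s1, s2], s5], s4], s3]
  s1s4s5s2s3 appears with sign -1, giving the term -[[[[s1, s4], s5], s2], s3]
  s1s5s4s2s3 appears with sign +1, giving the term +[[[[s1, s5], s4], s2], s3]


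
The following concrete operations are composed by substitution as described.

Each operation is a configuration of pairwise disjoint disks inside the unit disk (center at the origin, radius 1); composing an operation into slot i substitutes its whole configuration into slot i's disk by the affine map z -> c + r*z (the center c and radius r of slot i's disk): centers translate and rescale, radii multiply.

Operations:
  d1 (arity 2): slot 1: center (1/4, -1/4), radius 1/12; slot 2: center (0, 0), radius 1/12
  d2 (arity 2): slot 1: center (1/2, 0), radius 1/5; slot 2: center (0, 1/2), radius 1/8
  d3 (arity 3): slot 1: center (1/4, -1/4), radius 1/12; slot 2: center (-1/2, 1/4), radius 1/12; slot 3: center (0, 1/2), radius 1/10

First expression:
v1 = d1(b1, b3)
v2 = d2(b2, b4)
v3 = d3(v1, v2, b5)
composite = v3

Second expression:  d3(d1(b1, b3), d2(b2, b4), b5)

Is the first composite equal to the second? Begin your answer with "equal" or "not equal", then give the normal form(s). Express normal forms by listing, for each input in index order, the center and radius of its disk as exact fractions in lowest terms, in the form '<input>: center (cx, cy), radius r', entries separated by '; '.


equal; the common form is b1: center (13/48, -13/48), radius 1/144; b2: center (-11/24, 1/4), radius 1/60; b3: center (1/4, -1/4), radius 1/144; b4: center (-1/2, 7/24), radius 1/96; b5: center (0, 1/2), radius 1/10

The first composite normalizes to b1: center (13/48, -13/48), radius 1/144; b2: center (-11/24, 1/4), radius 1/60; b3: center (1/4, -1/4), radius 1/144; b4: center (-1/2, 7/24), radius 1/96; b5: center (0, 1/2), radius 1/10
The second composite normalizes to b1: center (13/48, -13/48), radius 1/144; b2: center (-11/24, 1/4), radius 1/60; b3: center (1/4, -1/4), radius 1/144; b4: center (-1/2, 7/24), radius 1/96; b5: center (0, 1/2), radius 1/10
The forms coincide; equal.


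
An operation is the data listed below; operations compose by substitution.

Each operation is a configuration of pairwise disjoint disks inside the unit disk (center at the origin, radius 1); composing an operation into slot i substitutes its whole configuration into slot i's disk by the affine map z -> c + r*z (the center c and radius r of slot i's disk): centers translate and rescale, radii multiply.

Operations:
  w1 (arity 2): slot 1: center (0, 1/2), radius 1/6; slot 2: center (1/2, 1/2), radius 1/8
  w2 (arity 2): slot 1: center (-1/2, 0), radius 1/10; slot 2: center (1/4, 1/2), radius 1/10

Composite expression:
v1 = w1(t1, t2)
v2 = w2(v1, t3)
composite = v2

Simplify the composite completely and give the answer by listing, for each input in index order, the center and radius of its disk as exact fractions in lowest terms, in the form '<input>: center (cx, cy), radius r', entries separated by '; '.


t1: center (-1/2, 1/20), radius 1/60; t2: center (-9/20, 1/20), radius 1/80; t3: center (1/4, 1/2), radius 1/10

Affine substitution under w2: radii multiply and t-centers shift.
t1 passes through 2 substitutions, ending at center (-1/2, 1/20), radius 1/60
t2 passes through 2 substitutions, ending at center (-9/20, 1/20), radius 1/80
t3 passes through 1 substitution, ending at center (1/4, 1/2), radius 1/10


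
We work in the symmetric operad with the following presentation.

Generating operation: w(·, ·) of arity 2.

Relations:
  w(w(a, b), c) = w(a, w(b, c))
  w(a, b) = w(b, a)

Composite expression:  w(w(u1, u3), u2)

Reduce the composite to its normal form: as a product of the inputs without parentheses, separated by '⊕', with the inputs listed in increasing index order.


u1 ⊕ u2 ⊕ u3


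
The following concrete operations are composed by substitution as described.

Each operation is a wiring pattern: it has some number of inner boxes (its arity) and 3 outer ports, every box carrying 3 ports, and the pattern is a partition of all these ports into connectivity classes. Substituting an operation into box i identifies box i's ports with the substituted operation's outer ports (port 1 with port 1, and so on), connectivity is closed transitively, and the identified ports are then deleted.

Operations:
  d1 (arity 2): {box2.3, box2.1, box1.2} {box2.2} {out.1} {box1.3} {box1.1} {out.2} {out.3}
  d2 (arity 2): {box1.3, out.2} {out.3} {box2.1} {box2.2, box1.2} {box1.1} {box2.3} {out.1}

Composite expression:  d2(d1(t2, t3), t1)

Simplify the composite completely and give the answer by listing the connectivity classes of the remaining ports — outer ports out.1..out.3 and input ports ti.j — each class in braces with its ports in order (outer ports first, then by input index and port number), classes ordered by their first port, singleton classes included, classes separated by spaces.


Substituting into d2 glues patterns; closure does the rest.
through d1, on inputs (t2, t3): {out.1} {out.2} {out.3} {t2.1} {t2.2, t3.1, t3.3} {t2.3} {t3.2} (out.j = stage outer ports)
through d2, on inputs (t2, t3, t1): {out.1} {out.2} {out.3} {t1.1} {t1.2} {t1.3} {t2.1} {t2.2, t3.1, t3.3} {t2.3} {t3.2} (out.j = stage outer ports)

{out.1} {out.2} {out.3} {t1.1} {t1.2} {t1.3} {t2.1} {t2.2, t3.1, t3.3} {t2.3} {t3.2}


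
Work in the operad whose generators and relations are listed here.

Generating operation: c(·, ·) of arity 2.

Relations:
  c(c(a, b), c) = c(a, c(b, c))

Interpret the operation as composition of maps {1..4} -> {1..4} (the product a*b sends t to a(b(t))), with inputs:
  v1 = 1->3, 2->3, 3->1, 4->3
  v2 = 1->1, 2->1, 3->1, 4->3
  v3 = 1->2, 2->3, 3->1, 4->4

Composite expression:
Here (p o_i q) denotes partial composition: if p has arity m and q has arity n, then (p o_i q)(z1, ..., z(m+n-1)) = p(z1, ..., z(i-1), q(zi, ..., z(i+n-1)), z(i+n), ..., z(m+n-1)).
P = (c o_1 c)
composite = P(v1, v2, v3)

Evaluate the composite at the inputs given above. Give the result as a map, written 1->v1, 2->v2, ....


c(v1, v2) = 1->3, 2->3, 3->3, 4->1
c(c(v1, v2), v3) = 1->3, 2->3, 3->3, 4->1

1->3, 2->3, 3->3, 4->1


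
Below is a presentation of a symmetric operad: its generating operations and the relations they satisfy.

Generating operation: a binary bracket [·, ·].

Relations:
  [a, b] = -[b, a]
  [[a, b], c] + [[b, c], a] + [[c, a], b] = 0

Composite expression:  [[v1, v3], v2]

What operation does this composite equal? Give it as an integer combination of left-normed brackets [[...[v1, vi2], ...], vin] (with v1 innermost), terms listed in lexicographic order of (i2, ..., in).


[[v1, v3], v2]

Left-normed coefficients sit on the v1-initial expansion words.
Composite bracket: [[v1, v3], v2]
Expanding via [a, b] = ab - ba: 4 signed words (2^2 = 4).
Only words starting with v1 matter:
  the word v1v3v2 carries sign +1 and contributes +[[v1, v3], v2]


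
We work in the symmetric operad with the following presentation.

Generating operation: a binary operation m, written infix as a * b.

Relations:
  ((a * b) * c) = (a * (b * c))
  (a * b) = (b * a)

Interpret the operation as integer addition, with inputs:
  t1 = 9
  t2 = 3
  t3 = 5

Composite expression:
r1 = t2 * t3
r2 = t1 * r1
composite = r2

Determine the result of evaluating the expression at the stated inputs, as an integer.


17

(t2 * t3) = 8
(t1 * (t2 * t3)) = 17


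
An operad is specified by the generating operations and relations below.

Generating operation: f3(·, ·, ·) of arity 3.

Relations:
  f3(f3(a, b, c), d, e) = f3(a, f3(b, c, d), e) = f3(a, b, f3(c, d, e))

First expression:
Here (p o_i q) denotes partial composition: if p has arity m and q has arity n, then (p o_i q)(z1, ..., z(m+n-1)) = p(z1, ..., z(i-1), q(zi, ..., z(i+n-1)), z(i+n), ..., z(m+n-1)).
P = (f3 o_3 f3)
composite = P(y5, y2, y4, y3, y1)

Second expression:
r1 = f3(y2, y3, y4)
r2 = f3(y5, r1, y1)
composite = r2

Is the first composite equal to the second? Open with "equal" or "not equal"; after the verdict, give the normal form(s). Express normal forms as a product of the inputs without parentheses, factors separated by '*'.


not equal; the first gives y5 * y2 * y4 * y3 * y1 and the second y5 * y2 * y3 * y4 * y1

Reducing the first expression gives y5 * y2 * y4 * y3 * y1
Reducing the second expression gives y5 * y2 * y3 * y4 * y1
Different reductions; not equal.


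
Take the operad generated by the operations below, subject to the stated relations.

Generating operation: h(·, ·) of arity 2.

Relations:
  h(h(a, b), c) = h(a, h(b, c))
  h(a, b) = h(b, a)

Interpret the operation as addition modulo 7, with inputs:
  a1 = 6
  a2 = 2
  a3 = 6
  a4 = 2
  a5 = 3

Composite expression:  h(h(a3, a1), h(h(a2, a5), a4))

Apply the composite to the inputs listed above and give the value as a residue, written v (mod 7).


5 (mod 7)

h(a3, a1) = 5
h(a2, a5) = 5
h(h(a2, a5), a4) = 0
h(h(a3, a1), h(h(a2, a5), a4)) = 5


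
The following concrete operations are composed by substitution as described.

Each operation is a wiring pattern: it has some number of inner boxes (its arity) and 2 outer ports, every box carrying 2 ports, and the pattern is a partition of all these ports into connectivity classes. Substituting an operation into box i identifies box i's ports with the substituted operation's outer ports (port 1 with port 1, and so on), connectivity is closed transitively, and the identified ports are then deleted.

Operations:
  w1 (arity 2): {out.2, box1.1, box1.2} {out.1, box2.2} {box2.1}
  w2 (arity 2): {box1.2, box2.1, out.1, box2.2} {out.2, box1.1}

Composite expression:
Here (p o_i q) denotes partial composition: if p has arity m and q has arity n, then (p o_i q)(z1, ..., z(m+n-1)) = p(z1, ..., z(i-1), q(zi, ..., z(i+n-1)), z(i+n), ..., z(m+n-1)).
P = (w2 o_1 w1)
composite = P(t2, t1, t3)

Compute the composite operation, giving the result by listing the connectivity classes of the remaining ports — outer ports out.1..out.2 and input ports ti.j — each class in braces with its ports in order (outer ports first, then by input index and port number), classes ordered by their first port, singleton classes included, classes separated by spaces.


{out.1, t2.1, t2.2, t3.1, t3.2} {out.2, t1.2} {t1.1}

Two ports join when wires chain via w2-identified ports.
composing w1 on (t2, t1), with out.j its own outer ports: {out.1, t1.2} {out.2, t2.1, t2.2} {t1.1}
composing w2 on (t2, t1, t3), with out.j its own outer ports: {out.1, t2.1, t2.2, t3.1, t3.2} {out.2, t1.2} {t1.1}


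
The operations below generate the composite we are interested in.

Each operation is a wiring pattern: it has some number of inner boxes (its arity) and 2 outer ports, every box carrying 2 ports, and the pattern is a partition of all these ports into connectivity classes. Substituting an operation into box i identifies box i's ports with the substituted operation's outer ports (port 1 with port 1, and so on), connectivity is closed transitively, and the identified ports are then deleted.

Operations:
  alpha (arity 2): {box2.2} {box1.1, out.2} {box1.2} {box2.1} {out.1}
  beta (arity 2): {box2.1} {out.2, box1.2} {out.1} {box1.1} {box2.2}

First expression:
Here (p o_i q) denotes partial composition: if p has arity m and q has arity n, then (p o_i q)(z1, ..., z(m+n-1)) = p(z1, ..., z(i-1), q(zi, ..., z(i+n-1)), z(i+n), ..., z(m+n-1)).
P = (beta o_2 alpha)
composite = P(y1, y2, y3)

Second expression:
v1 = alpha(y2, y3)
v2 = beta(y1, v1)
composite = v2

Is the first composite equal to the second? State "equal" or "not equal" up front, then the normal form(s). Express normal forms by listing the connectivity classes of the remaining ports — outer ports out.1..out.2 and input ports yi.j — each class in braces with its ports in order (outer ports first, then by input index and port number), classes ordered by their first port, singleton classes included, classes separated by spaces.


equal: each reduces to {out.1} {out.2, y1.2} {y1.1} {y2.1} {y2.2} {y3.1} {y3.2}

The first expression reduces to {out.1} {out.2, y1.2} {y1.1} {y2.1} {y2.2} {y3.1} {y3.2}
The second expression reduces to {out.1} {out.2, y1.2} {y1.1} {y2.1} {y2.2} {y3.1} {y3.2}
Same normal form: equal.


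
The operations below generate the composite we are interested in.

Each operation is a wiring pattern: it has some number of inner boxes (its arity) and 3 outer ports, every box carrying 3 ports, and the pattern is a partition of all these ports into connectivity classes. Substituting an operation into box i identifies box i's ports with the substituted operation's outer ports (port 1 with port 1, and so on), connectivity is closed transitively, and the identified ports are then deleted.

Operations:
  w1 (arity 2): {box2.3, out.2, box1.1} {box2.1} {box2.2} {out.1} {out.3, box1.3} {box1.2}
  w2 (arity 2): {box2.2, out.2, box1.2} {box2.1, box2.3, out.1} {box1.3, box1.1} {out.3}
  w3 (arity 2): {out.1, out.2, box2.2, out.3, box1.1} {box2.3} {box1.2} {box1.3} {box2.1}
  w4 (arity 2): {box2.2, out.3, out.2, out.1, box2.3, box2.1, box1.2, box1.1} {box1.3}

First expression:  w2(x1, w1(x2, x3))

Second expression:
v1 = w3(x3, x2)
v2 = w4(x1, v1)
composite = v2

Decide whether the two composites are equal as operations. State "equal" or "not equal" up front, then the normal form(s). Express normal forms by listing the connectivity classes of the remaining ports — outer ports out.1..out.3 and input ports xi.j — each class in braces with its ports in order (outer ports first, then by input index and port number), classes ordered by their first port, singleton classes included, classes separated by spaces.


The first expression, normalized: {out.1, x2.3} {out.2, x1.2, x2.1, x3.3} {out.3} {x1.1, x1.3} {x2.2} {x3.1} {x3.2}
The second expression, normalized: {out.1, out.2, out.3, x1.1, x1.2, x2.2, x3.1} {x1.3} {x2.1} {x2.3} {x3.2} {x3.3}
They disagree, so not equal.

not equal: they reduce to {out.1, x2.3} {out.2, x1.2, x2.1, x3.3} {out.3} {x1.1, x1.3} {x2.2} {x3.1} {x3.2} and {out.1, out.2, out.3, x1.1, x1.2, x2.2, x3.1} {x1.3} {x2.1} {x2.3} {x3.2} {x3.3}


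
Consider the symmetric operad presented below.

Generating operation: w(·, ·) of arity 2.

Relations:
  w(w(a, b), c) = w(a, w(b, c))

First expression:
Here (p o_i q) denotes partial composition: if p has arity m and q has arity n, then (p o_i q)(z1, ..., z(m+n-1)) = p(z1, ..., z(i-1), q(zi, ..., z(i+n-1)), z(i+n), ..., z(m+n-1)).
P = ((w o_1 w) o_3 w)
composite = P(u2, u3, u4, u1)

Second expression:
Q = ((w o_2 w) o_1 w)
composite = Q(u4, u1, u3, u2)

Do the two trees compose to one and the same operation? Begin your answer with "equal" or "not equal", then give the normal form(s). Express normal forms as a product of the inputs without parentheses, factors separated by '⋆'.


The first expression reduces to u2 ⋆ u3 ⋆ u4 ⋆ u1
The second expression reduces to u4 ⋆ u1 ⋆ u3 ⋆ u2
No match — not equal.

not equal — first u2 ⋆ u3 ⋆ u4 ⋆ u1, second u4 ⋆ u1 ⋆ u3 ⋆ u2


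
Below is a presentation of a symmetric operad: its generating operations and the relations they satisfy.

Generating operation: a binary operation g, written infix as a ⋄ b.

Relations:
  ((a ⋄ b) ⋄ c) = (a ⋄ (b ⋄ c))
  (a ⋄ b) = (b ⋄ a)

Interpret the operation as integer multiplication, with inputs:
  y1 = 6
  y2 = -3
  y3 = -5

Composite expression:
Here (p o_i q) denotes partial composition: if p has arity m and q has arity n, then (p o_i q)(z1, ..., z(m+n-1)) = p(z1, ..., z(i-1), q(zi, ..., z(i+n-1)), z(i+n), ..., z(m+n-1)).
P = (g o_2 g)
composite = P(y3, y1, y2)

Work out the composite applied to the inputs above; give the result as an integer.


90


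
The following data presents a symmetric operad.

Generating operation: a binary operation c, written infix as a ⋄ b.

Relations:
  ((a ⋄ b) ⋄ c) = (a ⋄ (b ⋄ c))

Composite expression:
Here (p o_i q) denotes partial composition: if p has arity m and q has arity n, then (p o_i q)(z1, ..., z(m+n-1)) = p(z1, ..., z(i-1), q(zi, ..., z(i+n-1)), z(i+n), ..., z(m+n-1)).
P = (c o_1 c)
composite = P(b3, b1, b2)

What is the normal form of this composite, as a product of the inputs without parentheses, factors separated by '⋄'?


b3 ⋄ b1 ⋄ b2


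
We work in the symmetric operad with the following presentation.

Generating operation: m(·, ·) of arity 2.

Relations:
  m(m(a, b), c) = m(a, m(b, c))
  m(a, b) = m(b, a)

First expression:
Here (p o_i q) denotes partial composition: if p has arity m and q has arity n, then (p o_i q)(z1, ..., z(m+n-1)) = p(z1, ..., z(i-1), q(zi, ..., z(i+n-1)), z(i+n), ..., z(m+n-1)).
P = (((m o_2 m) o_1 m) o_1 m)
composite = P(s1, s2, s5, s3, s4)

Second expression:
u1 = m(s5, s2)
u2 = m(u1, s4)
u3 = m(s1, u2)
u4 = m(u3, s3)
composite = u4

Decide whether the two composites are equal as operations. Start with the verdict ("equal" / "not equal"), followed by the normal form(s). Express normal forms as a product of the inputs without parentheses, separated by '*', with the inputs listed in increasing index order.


Reducing the first expression gives s1 * s2 * s3 * s4 * s5
Reducing the second expression gives s1 * s2 * s3 * s4 * s5
Identical normal forms: equal.

equal; the common form is s1 * s2 * s3 * s4 * s5


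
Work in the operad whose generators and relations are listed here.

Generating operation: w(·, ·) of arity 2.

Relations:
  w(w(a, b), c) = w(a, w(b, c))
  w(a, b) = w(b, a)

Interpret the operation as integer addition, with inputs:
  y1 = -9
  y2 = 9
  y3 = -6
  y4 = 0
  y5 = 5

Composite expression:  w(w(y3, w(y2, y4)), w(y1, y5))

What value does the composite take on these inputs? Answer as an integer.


-1

w(y2, y4) = 9
w(y3, w(y2, y4)) = 3
w(y1, y5) = -4
w(w(y3, w(y2, y4)), w(y1, y5)) = -1


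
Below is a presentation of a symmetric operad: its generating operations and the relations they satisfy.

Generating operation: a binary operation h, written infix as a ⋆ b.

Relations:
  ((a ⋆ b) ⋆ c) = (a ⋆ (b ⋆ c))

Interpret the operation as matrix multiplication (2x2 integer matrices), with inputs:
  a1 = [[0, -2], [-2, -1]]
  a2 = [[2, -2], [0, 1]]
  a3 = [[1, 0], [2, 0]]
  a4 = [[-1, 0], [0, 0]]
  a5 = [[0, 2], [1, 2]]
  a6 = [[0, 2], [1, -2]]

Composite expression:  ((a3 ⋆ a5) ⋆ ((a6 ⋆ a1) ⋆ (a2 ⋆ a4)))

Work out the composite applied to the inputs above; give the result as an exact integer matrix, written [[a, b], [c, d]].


[[-16, 0], [-32, 0]]

(a3 ⋆ a5) = [[0, 2], [0, 4]]
(a6 ⋆ a1) = [[-4, -2], [4, 0]]
(a2 ⋆ a4) = [[-2, 0], [0, 0]]
((a6 ⋆ a1) ⋆ (a2 ⋆ a4)) = [[8, 0], [-8, 0]]
((a3 ⋆ a5) ⋆ ((a6 ⋆ a1) ⋆ (a2 ⋆ a4))) = [[-16, 0], [-32, 0]]


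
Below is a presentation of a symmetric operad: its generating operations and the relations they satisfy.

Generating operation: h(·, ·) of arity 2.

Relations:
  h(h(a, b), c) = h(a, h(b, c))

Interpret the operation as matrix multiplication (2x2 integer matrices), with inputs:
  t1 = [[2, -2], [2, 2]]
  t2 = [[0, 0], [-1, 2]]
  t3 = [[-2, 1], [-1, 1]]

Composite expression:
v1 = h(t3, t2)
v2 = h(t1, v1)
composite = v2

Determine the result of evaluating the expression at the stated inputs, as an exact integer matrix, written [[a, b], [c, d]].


[[0, 0], [-4, 8]]

h(t3, t2) = [[-1, 2], [-1, 2]]
h(t1, h(t3, t2)) = [[0, 0], [-4, 8]]


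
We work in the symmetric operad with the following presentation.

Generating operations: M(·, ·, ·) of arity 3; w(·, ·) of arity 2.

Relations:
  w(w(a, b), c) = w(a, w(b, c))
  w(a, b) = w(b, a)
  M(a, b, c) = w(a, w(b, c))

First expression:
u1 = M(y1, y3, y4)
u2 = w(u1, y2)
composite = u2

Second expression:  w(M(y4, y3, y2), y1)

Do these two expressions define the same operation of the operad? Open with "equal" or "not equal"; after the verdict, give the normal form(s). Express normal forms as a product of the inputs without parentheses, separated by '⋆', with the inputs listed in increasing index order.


equal — both sides give y1 ⋆ y2 ⋆ y3 ⋆ y4

The first composite normalizes to y1 ⋆ y2 ⋆ y3 ⋆ y4
The second composite normalizes to y1 ⋆ y2 ⋆ y3 ⋆ y4
Both agree, so they are equal.


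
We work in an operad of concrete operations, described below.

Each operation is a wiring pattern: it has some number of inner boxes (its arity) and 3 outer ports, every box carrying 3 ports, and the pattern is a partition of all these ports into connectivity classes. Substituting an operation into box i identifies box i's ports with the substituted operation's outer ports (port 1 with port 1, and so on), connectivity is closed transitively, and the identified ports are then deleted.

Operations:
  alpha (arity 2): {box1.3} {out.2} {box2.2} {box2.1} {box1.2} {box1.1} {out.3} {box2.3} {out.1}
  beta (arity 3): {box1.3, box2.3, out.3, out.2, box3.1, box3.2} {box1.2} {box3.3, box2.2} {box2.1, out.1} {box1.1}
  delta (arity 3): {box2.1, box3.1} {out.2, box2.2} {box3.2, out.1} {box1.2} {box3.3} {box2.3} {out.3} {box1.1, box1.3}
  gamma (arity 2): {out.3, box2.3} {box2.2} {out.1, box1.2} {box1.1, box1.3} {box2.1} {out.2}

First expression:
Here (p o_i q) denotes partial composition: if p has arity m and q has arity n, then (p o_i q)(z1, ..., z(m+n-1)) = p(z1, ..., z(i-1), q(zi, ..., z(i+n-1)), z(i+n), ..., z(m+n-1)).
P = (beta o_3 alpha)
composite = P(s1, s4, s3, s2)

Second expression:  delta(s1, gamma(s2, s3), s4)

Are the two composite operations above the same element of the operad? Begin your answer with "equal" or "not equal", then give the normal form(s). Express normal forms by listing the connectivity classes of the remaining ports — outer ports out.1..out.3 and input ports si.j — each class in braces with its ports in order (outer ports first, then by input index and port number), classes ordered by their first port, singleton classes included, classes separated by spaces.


not equal; first: {out.1, s4.1} {out.2, out.3, s1.3, s4.3} {s1.1} {s1.2} {s2.1} {s2.2} {s2.3} {s3.1} {s3.2} {s3.3} {s4.2}; second: {out.1, s4.2} {out.2} {out.3} {s1.1, s1.3} {s1.2} {s2.1, s2.3} {s2.2, s4.1} {s3.1} {s3.2} {s3.3} {s4.3}

The first expression reduces to {out.1, s4.1} {out.2, out.3, s1.3, s4.3} {s1.1} {s1.2} {s2.1} {s2.2} {s2.3} {s3.1} {s3.2} {s3.3} {s4.2}
The second expression reduces to {out.1, s4.2} {out.2} {out.3} {s1.1, s1.3} {s1.2} {s2.1, s2.3} {s2.2, s4.1} {s3.1} {s3.2} {s3.3} {s4.3}
The normal forms differ: not equal.


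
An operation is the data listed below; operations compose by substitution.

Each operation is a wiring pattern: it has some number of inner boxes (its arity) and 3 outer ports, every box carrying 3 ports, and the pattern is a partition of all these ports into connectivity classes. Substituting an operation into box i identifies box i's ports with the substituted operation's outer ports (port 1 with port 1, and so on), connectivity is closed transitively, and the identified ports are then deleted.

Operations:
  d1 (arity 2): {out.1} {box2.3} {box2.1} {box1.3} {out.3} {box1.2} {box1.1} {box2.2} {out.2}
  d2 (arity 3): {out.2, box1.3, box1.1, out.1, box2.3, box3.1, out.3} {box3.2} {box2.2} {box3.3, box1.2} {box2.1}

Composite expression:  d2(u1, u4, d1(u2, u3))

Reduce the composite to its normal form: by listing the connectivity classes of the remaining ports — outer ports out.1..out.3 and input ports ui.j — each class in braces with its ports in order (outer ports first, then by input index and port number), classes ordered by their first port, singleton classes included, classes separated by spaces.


{out.1, out.2, out.3, u1.1, u1.3, u4.3} {u1.2} {u2.1} {u2.2} {u2.3} {u3.1} {u3.2} {u3.3} {u4.1} {u4.2}

Reachability decides: close wires over d2-identified ports.
stage d1: inputs (u2, u3), connectivity {out.1} {out.2} {out.3} {u2.1} {u2.2} {u2.3} {u3.1} {u3.2} {u3.3}, out.j its boundary
stage d2: inputs (u1, u4, u2, u3), connectivity {out.1, out.2, out.3, u1.1, u1.3, u4.3} {u1.2} {u2.1} {u2.2} {u2.3} {u3.1} {u3.2} {u3.3} {u4.1} {u4.2}, out.j its boundary


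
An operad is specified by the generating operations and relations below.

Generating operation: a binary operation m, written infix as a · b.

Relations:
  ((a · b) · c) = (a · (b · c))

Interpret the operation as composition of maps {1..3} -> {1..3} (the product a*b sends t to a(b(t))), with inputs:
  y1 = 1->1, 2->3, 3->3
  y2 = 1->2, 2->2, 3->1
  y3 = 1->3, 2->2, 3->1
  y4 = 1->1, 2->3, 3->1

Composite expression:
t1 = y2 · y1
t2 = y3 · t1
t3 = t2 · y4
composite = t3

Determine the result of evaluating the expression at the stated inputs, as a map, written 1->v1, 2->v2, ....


1->2, 2->3, 3->2


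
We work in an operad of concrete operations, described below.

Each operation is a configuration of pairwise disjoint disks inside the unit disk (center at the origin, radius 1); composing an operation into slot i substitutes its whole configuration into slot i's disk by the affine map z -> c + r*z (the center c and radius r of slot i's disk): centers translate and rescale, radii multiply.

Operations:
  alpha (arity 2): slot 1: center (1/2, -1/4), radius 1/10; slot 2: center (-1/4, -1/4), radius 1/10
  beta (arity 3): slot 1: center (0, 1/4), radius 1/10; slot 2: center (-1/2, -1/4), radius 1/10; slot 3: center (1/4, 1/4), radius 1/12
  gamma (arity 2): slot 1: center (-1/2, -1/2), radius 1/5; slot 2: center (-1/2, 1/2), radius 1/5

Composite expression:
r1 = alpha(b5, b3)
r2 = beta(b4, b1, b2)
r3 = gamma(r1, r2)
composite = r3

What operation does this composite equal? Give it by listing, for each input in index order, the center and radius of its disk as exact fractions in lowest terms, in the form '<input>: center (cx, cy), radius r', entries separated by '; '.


b1: center (-3/5, 9/20), radius 1/50; b2: center (-9/20, 11/20), radius 1/60; b3: center (-11/20, -11/20), radius 1/50; b4: center (-1/2, 11/20), radius 1/50; b5: center (-2/5, -11/20), radius 1/50

Follow each b-input down from gamma: c' goes to c + r*c', radius to r*r'.
input b5: composing its 2 substitution steps yields center (-2/5, -11/20), radius 1/50
input b3: composing its 2 substitution steps yields center (-11/20, -11/20), radius 1/50
input b4: composing its 2 substitution steps yields center (-1/2, 11/20), radius 1/50
input b1: composing its 2 substitution steps yields center (-3/5, 9/20), radius 1/50
input b2: composing its 2 substitution steps yields center (-9/20, 11/20), radius 1/60


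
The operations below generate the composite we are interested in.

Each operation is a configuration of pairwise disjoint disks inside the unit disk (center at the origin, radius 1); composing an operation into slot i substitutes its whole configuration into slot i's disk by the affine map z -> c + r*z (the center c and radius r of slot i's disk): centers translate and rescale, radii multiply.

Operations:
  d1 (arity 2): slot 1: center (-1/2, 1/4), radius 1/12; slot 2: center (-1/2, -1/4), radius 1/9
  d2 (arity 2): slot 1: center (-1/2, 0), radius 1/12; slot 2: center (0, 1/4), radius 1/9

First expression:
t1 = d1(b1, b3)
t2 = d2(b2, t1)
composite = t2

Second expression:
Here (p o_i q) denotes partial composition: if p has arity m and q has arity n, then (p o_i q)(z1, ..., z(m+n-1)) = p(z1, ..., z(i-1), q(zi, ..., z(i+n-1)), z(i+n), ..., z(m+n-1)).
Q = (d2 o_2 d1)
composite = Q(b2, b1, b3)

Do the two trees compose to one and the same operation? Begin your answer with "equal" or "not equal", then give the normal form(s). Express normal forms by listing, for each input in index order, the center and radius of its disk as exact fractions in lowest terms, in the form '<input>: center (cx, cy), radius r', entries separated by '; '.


Normal form of the first expression: b1: center (-1/18, 5/18), radius 1/108; b2: center (-1/2, 0), radius 1/12; b3: center (-1/18, 2/9), radius 1/81
Normal form of the second expression: b1: center (-1/18, 5/18), radius 1/108; b2: center (-1/2, 0), radius 1/12; b3: center (-1/18, 2/9), radius 1/81
The normal forms match — equal.

equal; both compose to b1: center (-1/18, 5/18), radius 1/108; b2: center (-1/2, 0), radius 1/12; b3: center (-1/18, 2/9), radius 1/81


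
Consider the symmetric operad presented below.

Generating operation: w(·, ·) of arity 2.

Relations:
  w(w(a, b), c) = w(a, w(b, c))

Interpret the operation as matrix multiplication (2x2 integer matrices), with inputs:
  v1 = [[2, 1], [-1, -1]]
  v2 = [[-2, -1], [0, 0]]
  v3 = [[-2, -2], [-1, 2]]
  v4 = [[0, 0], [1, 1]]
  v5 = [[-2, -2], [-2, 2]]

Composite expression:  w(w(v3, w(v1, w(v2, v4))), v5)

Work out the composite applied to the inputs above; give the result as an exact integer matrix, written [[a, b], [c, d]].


w(v2, v4) = [[-1, -1], [0, 0]]
w(v1, w(v2, v4)) = [[-2, -2], [1, 1]]
w(v3, w(v1, w(v2, v4))) = [[2, 2], [4, 4]]
w(w(v3, w(v1, w(v2, v4))), v5) = [[-8, 0], [-16, 0]]

[[-8, 0], [-16, 0]]


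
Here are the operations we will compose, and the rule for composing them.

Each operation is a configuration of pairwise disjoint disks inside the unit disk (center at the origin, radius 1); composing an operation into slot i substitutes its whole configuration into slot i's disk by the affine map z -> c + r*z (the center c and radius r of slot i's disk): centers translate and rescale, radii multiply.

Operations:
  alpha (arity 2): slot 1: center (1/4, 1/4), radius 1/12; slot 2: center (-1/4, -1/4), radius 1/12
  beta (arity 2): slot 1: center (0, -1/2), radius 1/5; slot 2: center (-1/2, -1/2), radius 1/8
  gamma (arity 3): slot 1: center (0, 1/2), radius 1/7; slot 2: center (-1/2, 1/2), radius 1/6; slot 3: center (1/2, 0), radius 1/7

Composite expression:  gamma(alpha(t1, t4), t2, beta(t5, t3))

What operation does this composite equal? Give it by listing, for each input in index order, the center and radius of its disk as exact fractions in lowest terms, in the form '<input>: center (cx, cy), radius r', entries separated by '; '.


t1: center (1/28, 15/28), radius 1/84; t2: center (-1/2, 1/2), radius 1/6; t3: center (3/7, -1/14), radius 1/56; t4: center (-1/28, 13/28), radius 1/84; t5: center (1/2, -1/14), radius 1/35
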